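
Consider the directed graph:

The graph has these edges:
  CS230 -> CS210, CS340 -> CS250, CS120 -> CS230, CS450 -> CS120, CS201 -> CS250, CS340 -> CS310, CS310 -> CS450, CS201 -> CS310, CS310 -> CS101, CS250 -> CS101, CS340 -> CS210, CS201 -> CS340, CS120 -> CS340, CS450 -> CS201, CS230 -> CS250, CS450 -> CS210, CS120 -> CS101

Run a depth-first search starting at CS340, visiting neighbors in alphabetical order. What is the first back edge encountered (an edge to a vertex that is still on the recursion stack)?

CS120→CS340

DFS from CS340 (visiting neighbors in alphabetical order); mark gray on enter, black on exit:
CS340 gray
  CS210 gray
  CS210 black
  CS250 gray
    CS101 gray
    CS101 black
  CS250 black
  CS310 gray
    CS310→CS101: CS101 black — skip
    CS450 gray
      CS120 gray
        CS120→CS101: CS101 black — skip
        CS230 gray
          CS230→CS210: CS210 black — skip
          CS230→CS250: CS250 black — skip
        CS230 black
        CS120→CS340: CS340 is gray → back edge
First back edge: CS120 → CS340.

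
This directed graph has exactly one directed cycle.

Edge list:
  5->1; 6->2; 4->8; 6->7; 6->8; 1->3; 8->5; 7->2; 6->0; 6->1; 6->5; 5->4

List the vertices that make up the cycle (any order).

4, 5, 8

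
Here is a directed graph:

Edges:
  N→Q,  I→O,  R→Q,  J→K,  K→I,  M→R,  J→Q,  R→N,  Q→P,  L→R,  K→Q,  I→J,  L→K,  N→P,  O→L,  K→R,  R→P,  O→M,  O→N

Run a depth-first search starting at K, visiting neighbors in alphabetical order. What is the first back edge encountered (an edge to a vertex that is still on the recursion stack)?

DFS from K (visiting neighbors in alphabetical order); mark gray on enter, black on exit:
K gray
  I gray
    J gray
      J→K: K is gray → back edge
First back edge: J → K.

J→K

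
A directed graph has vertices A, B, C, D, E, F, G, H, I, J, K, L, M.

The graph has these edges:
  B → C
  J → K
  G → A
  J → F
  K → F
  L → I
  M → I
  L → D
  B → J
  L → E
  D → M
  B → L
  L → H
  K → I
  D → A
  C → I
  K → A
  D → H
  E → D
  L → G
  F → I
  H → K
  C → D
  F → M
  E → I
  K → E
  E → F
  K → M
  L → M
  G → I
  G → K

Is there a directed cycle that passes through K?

Yes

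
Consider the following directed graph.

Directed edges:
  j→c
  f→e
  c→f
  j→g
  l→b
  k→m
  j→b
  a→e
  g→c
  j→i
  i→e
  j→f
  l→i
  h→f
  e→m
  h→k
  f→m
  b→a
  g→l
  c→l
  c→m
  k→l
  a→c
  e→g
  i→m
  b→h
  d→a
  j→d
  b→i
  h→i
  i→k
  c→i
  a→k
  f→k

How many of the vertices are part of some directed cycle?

A vertex is on a directed cycle iff it belongs to a strongly connected component of size ≥ 2 (or has a self-loop).
The vertices on cycles are {a, b, c, e, f, g, h, i, k, l} — 10 in total.

10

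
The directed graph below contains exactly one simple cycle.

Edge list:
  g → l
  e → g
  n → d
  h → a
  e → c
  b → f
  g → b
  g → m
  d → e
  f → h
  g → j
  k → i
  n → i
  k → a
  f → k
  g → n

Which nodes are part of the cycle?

DFS with gray/black marking from g:
g gray
  m gray
  m black
  b gray
    f gray
      h gray
        a gray
        a black
      h black
      k gray
        k→a: a black — skip
        i gray
        i black
      k black
    f black
  b black
  l gray
  l black
  j gray
  j black
  n gray
    n→i: i black — skip
    d gray
      e gray
        e→g: g is gray → back edge
Back edge closes the cycle g → n → d → e → g; its vertices are {d, e, g, n}.

d, e, g, n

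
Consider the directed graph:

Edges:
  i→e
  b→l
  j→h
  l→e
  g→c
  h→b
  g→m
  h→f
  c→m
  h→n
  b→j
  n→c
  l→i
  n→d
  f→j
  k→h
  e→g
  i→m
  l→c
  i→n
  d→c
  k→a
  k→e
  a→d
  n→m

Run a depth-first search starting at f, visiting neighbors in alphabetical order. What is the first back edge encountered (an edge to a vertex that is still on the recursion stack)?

b→j

DFS from f (visiting neighbors in alphabetical order); mark gray on enter, black on exit:
f gray
  j gray
    h gray
      b gray
        b→j: j is gray → back edge
First back edge: b → j.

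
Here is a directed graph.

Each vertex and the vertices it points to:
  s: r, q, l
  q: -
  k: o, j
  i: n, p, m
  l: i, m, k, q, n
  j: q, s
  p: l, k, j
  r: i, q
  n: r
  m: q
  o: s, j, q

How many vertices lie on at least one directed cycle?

9

A vertex is on a directed cycle iff it belongs to a strongly connected component of size ≥ 2 (or has a self-loop).
The vertices on cycles are {i, j, k, l, n, o, p, r, s} — 9 in total.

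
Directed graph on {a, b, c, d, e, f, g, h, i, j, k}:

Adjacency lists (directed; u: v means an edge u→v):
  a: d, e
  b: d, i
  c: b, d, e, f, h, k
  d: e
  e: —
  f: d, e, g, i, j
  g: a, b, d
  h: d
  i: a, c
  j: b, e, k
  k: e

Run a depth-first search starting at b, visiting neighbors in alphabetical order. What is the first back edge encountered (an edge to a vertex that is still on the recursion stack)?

DFS from b (visiting neighbors in alphabetical order); mark gray on enter, black on exit:
b gray
  d gray
    e gray
    e black
  d black
  i gray
    a gray
      a→d: d black — skip
      a→e: e black — skip
    a black
    c gray
      c→b: b is gray → back edge
First back edge: c → b.

c→b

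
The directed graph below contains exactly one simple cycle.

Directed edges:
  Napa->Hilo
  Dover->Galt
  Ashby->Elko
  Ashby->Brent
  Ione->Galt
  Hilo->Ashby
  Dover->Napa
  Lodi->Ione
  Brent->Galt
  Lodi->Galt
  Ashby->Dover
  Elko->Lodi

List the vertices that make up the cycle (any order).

DFS with gray/black marking from Ashby:
Ashby gray
  Dover gray
    Galt gray
    Galt black
    Napa gray
      Hilo gray
        Hilo→Ashby: Ashby is gray → back edge
Back edge closes the cycle Ashby → Dover → Napa → Hilo → Ashby; its vertices are {Hilo, Napa, Ashby, Dover}.

Hilo, Napa, Ashby, Dover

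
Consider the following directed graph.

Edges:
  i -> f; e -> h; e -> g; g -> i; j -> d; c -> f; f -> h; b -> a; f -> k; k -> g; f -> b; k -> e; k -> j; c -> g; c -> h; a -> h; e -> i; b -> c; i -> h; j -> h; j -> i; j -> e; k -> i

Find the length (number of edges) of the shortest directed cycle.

3

For each vertex v, BFS finds the shortest path from v back to v.
The shortest such closed walk is f → k → i → f, length 3.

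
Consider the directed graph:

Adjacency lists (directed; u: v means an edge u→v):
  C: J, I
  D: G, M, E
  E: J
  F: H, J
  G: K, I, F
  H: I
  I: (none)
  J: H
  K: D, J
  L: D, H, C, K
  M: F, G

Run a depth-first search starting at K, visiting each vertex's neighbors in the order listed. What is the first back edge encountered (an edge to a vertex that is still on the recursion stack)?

DFS from K (visiting each vertex's neighbors in the order listed); mark gray on enter, black on exit:
K gray
  D gray
    G gray
      G→K: K is gray → back edge
First back edge: G → K.

G->K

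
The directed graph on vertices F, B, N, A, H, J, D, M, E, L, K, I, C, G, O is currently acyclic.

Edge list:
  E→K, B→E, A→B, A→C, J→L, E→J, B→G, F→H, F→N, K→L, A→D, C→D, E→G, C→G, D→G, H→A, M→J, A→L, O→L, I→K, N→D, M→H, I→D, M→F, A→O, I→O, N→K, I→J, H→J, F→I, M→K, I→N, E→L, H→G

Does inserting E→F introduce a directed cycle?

Yes

Adding E→F creates a cycle iff F can already reach E.
Path from F: F → H → A → B → E.
So F → … → E → F is a cycle.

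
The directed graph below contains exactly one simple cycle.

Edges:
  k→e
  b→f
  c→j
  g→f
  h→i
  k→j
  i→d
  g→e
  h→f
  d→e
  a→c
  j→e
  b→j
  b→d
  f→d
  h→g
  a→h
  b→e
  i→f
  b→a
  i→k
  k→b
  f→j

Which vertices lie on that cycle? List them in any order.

a, b, h, i, k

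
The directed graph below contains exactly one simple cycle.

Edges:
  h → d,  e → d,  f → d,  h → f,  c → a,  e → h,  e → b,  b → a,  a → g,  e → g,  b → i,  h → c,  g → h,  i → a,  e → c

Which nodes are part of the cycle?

a, c, g, h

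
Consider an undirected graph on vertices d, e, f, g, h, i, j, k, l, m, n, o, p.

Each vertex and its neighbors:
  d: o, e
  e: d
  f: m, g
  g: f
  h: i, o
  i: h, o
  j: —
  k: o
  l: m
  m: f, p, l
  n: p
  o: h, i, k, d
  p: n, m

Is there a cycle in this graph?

Yes

DFS, tracking each vertex's parent; an edge to a visited non-parent vertex closes a cycle.
Start from f:
visit f (parent –)
  visit m (parent f)
    m–f: parent, skip
    visit p (parent m)
      visit n (parent p)
        n–p: parent, skip
      p–m: parent, skip
    visit l (parent m)
      l–m: parent, skip
  visit g (parent f)
    g–f: parent, skip
visit d (parent –)
  visit o (parent d)
    visit h (parent o)
      visit i (parent h)
        i–h: parent, skip
        i–o: o visited and ≠ parent → cycle
Cycle: o – h – i – o.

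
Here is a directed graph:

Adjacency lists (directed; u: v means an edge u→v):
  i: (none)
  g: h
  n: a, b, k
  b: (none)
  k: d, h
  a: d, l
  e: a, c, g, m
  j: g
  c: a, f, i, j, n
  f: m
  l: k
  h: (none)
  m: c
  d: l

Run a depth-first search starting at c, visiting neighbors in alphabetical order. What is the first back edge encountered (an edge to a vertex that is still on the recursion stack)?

k→d

DFS from c (visiting neighbors in alphabetical order); mark gray on enter, black on exit:
c gray
  a gray
    d gray
      l gray
        k gray
          k→d: d is gray → back edge
First back edge: k → d.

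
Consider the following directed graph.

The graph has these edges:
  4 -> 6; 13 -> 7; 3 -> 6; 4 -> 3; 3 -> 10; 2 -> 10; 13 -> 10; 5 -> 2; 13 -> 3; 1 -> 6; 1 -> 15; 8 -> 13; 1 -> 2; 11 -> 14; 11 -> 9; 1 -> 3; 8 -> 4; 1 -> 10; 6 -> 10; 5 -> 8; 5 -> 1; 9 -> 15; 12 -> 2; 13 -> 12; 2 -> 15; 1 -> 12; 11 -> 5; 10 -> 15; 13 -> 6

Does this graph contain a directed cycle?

DFS with white/gray/black marking, starting from 1:
1 gray
  3 gray
    10 gray
      15 gray
      15 black
    10 black
    6 gray
      6→10: 10 black — skip
    6 black
  3 black
  1→10: 10 black — skip
  12 gray
    2 gray
      2→15: 15 black — skip
      2→10: 10 black — skip
    2 black
  12 black
  1→2: 2 black — skip
  1→6: 6 black — skip
  1→15: 15 black — skip
1 black
4 gray
  4→3: 3 black — skip
  4→6: 6 black — skip
4 black
5 gray
  5→1: 1 black — skip
  5→2: 2 black — skip
  8 gray
    13 gray
      13→12: 12 black — skip
      7 gray
      7 black
      13→6: 6 black — skip
      13→3: 3 black — skip
      13→10: 10 black — skip
    13 black
    8→4: 4 black — skip
  8 black
5 black
9 gray
  9→15: 15 black — skip
9 black
11 gray
  11→5: 5 black — skip
  11→9: 9 black — skip
  14 gray
  14 black
11 black
Every edge goes to a white or black vertex — no back edge, so the graph is acyclic.

No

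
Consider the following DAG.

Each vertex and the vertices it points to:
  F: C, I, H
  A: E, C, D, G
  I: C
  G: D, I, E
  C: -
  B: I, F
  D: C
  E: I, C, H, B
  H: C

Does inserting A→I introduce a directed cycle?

No

Adding A→I creates a cycle iff I can already reach A.
Explore from I: no path reaches A. The graph stays acyclic.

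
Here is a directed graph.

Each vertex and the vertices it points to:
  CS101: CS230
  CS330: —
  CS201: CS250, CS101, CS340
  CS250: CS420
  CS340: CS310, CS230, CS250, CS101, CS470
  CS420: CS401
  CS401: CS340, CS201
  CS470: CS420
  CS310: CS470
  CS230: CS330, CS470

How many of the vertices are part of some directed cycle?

9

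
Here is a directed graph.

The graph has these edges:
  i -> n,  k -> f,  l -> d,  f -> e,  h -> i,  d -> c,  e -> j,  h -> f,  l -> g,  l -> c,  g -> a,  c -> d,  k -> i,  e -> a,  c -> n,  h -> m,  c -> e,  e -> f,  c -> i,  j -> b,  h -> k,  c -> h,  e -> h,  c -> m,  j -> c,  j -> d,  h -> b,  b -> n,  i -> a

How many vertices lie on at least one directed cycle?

A vertex is on a directed cycle iff it belongs to a strongly connected component of size ≥ 2 (or has a self-loop).
The vertices on cycles are {c, d, e, f, h, j, k} — 7 in total.

7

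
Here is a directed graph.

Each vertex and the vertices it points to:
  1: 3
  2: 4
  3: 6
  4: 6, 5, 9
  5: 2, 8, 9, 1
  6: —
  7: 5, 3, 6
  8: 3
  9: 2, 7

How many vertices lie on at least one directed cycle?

5

A vertex is on a directed cycle iff it belongs to a strongly connected component of size ≥ 2 (or has a self-loop).
The vertices on cycles are {2, 4, 5, 7, 9} — 5 in total.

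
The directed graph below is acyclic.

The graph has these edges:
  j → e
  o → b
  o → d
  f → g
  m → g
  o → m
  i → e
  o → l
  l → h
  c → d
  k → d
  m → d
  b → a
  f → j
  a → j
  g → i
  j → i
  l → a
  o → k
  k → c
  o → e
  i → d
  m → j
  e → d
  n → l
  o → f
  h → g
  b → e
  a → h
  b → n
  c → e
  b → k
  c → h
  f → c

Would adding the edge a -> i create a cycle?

No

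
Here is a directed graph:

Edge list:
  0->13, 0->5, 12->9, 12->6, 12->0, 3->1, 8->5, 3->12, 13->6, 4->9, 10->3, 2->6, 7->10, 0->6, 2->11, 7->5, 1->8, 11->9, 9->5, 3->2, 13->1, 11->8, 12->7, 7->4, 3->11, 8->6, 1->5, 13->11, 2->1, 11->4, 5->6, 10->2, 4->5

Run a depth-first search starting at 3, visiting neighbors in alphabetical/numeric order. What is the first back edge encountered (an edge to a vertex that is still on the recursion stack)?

DFS from 3 (visiting neighbors in alphabetical/numeric order); mark gray on enter, black on exit:
3 gray
  1 gray
    5 gray
      6 gray
      6 black
    5 black
    8 gray
      8→5: 5 black — skip
      8→6: 6 black — skip
    8 black
  1 black
  2 gray
    2→1: 1 black — skip
    2→6: 6 black — skip
    11 gray
      4 gray
        4→5: 5 black — skip
        9 gray
          9→5: 5 black — skip
        9 black
      4 black
      11→8: 8 black — skip
      11→9: 9 black — skip
    11 black
  2 black
  3→11: 11 black — skip
  12 gray
    0 gray
      0→5: 5 black — skip
      0→6: 6 black — skip
      13 gray
        13→1: 1 black — skip
        13→6: 6 black — skip
        13→11: 11 black — skip
      13 black
    0 black
    12→6: 6 black — skip
    7 gray
      7→4: 4 black — skip
      7→5: 5 black — skip
      10 gray
        10→2: 2 black — skip
        10→3: 3 is gray → back edge
First back edge: 10 → 3.

10->3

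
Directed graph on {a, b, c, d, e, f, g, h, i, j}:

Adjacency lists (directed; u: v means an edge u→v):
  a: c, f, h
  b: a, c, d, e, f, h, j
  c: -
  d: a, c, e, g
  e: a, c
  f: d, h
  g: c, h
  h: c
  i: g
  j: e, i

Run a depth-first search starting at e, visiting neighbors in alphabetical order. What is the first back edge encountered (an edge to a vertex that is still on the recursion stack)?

DFS from e (visiting neighbors in alphabetical order); mark gray on enter, black on exit:
e gray
  a gray
    c gray
    c black
    f gray
      d gray
        d→a: a is gray → back edge
First back edge: d → a.

d->a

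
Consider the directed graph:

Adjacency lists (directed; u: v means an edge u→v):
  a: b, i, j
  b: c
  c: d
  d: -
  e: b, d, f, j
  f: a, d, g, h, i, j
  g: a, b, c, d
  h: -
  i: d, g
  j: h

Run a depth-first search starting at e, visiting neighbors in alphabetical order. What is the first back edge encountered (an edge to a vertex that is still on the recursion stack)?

g→a

DFS from e (visiting neighbors in alphabetical order); mark gray on enter, black on exit:
e gray
  b gray
    c gray
      d gray
      d black
    c black
  b black
  e→d: d black — skip
  f gray
    a gray
      a→b: b black — skip
      i gray
        i→d: d black — skip
        g gray
          g→a: a is gray → back edge
First back edge: g → a.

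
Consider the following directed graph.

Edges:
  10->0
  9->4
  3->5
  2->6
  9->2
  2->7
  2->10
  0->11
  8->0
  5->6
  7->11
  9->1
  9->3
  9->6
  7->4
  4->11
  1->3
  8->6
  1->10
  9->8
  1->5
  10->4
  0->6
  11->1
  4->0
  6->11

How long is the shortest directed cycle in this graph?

4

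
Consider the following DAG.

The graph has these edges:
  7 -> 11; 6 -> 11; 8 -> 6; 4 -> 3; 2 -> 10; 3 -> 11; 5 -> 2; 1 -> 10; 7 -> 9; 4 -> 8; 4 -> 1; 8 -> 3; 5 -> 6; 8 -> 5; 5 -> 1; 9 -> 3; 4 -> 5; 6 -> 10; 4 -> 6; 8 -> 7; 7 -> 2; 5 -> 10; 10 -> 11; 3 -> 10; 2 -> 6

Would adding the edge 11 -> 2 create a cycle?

Yes

Adding 11→2 creates a cycle iff 2 can already reach 11.
Path from 2: 2 → 6 → 11.
So 2 → … → 11 → 2 is a cycle.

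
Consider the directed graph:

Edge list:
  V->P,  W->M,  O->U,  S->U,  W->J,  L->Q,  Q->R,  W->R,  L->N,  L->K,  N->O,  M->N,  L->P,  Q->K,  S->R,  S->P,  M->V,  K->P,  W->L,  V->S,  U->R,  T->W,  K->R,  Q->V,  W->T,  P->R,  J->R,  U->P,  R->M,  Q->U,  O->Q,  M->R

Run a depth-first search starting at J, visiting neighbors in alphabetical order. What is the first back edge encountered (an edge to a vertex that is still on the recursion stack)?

P->R

DFS from J (visiting neighbors in alphabetical order); mark gray on enter, black on exit:
J gray
  R gray
    M gray
      N gray
        O gray
          Q gray
            K gray
              P gray
                P→R: R is gray → back edge
First back edge: P → R.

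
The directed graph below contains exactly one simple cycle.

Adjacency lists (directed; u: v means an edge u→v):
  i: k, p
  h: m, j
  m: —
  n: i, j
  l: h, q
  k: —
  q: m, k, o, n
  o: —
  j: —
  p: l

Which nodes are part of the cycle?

i, l, n, p, q

DFS with gray/black marking from l:
l gray
  h gray
    m gray
    m black
    j gray
    j black
  h black
  q gray
    q→m: m black — skip
    k gray
    k black
    o gray
    o black
    n gray
      i gray
        i→k: k black — skip
        p gray
          p→l: l is gray → back edge
Back edge closes the cycle l → q → n → i → p → l; its vertices are {i, l, n, p, q}.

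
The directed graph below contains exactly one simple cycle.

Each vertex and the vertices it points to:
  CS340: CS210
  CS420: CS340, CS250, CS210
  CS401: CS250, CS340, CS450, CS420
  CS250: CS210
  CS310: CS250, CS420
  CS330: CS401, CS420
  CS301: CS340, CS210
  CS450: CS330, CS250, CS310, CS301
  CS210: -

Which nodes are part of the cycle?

CS330, CS401, CS450

DFS with gray/black marking from CS450:
CS450 gray
  CS330 gray
    CS401 gray
      CS250 gray
        CS210 gray
        CS210 black
      CS250 black
      CS340 gray
        CS340→CS210: CS210 black — skip
      CS340 black
      CS401→CS450: CS450 is gray → back edge
Back edge closes the cycle CS450 → CS330 → CS401 → CS450; its vertices are {CS330, CS401, CS450}.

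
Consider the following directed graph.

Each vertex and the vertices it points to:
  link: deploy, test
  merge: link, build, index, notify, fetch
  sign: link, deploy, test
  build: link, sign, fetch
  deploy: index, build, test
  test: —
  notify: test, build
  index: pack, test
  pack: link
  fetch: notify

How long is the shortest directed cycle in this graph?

3

For each vertex v, BFS finds the shortest path from v back to v.
The shortest such closed walk is build → fetch → notify → build, length 3.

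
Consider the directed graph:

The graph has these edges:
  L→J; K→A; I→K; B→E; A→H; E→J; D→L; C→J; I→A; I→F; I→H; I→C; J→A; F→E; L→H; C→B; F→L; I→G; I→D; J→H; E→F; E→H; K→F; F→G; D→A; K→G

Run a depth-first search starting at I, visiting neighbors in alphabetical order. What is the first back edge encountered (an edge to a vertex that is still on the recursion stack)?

DFS from I (visiting neighbors in alphabetical order); mark gray on enter, black on exit:
I gray
  A gray
    H gray
    H black
  A black
  C gray
    B gray
      E gray
        F gray
          F→E: E is gray → back edge
First back edge: F → E.

F→E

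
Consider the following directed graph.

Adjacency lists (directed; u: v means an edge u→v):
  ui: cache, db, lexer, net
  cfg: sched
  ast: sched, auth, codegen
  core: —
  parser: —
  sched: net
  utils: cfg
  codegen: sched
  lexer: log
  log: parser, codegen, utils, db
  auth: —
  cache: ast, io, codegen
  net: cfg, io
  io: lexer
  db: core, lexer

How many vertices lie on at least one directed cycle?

A vertex is on a directed cycle iff it belongs to a strongly connected component of size ≥ 2 (or has a self-loop).
The vertices on cycles are {db, io, cfg, log, net, lexer, sched, utils, codegen} — 9 in total.

9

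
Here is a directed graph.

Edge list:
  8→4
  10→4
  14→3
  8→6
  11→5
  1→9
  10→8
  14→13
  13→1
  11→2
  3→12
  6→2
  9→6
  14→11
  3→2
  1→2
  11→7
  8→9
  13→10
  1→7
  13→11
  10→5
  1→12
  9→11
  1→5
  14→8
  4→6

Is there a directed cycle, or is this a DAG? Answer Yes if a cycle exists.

DFS with white/gray/black marking, starting from 5:
5 gray
5 black
1 gray
  7 gray
  7 black
  2 gray
  2 black
  1→5: 5 black — skip
  9 gray
    6 gray
      6→2: 2 black — skip
    6 black
    11 gray
      11→5: 5 black — skip
      11→2: 2 black — skip
      11→7: 7 black — skip
    11 black
  9 black
  12 gray
  12 black
1 black
3 gray
  3→2: 2 black — skip
  3→12: 12 black — skip
3 black
4 gray
  4→6: 6 black — skip
4 black
8 gray
  8→6: 6 black — skip
  8→9: 9 black — skip
  8→4: 4 black — skip
8 black
10 gray
  10→5: 5 black — skip
  10→4: 4 black — skip
  10→8: 8 black — skip
10 black
13 gray
  13→1: 1 black — skip
  13→10: 10 black — skip
  13→11: 11 black — skip
13 black
14 gray
  14→3: 3 black — skip
  14→8: 8 black — skip
  14→13: 13 black — skip
  14→11: 11 black — skip
14 black
Every edge goes to a white or black vertex — no back edge, so the graph is acyclic.

No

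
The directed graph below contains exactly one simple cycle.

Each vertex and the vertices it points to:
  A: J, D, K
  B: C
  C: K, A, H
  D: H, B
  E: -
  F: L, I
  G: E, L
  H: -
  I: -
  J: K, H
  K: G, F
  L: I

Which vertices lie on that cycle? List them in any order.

A, B, C, D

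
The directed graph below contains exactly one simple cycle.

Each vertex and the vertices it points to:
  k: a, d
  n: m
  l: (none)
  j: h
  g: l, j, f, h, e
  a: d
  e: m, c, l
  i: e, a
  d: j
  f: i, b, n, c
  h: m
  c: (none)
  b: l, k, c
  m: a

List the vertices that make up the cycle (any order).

DFS with gray/black marking from j:
j gray
  h gray
    m gray
      a gray
        d gray
          d→j: j is gray → back edge
Back edge closes the cycle j → h → m → a → d → j; its vertices are {a, d, h, j, m}.

a, d, h, j, m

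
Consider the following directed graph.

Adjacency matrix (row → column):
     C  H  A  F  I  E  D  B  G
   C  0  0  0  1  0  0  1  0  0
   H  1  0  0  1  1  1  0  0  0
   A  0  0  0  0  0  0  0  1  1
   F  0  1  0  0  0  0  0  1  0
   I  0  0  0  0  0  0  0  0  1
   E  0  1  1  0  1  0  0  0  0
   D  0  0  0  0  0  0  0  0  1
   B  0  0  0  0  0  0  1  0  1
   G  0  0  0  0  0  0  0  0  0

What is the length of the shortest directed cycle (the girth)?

For each vertex v, BFS finds the shortest path from v back to v.
The shortest such closed walk is H → F → H, length 2.

2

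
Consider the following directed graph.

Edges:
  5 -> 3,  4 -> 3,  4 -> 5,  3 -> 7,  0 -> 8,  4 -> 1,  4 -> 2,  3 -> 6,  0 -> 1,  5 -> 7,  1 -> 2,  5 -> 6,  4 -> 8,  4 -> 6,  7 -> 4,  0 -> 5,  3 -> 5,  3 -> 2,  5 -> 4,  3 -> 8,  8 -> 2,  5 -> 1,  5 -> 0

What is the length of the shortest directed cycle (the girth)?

For each vertex v, BFS finds the shortest path from v back to v.
The shortest such closed walk is 4 → 5 → 4, length 2.

2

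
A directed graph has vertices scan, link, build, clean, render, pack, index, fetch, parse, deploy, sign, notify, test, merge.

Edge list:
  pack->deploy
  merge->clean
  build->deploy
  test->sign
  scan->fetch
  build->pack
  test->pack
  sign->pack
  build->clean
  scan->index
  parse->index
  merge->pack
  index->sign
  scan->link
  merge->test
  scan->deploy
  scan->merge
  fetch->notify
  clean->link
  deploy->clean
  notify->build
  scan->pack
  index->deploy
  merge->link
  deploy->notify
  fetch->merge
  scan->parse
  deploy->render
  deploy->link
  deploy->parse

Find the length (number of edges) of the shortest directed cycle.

For each vertex v, BFS finds the shortest path from v back to v.
The shortest such closed walk is parse → index → deploy → parse, length 3.

3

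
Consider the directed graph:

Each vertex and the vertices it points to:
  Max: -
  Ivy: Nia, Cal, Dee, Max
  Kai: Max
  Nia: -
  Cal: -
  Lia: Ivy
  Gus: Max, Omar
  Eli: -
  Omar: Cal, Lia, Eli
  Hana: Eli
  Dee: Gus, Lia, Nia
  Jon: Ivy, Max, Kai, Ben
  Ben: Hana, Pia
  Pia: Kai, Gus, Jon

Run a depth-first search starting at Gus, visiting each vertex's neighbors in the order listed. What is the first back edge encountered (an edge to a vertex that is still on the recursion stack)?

Dee->Gus

DFS from Gus (visiting each vertex's neighbors in the order listed); mark gray on enter, black on exit:
Gus gray
  Max gray
  Max black
  Omar gray
    Cal gray
    Cal black
    Lia gray
      Ivy gray
        Nia gray
        Nia black
        Ivy→Cal: Cal black — skip
        Dee gray
          Dee→Gus: Gus is gray → back edge
First back edge: Dee → Gus.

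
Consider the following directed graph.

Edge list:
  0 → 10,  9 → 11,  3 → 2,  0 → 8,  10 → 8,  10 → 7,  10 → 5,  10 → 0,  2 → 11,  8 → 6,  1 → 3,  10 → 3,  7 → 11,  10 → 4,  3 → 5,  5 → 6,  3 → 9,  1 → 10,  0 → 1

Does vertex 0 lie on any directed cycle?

Yes

0 is on a cycle iff 0 can reach itself via ≥1 edge.
0 → 10 → 0 — yes.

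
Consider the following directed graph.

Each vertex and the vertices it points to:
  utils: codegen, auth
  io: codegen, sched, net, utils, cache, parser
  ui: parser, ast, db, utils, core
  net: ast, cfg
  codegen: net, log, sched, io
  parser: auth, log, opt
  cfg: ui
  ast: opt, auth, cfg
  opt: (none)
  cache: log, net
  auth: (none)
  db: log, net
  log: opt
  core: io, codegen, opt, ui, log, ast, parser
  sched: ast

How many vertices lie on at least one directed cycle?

11

A vertex is on a directed cycle iff it belongs to a strongly connected component of size ≥ 2 (or has a self-loop).
The vertices on cycles are {db, io, ui, ast, cfg, net, core, cache, sched, utils, codegen} — 11 in total.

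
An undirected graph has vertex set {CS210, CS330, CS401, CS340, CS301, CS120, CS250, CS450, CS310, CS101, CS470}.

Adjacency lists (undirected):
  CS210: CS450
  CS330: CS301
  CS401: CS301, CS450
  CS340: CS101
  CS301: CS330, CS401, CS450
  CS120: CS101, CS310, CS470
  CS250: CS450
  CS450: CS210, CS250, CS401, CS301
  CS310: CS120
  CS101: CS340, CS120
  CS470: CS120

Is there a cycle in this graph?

Yes

DFS, tracking each vertex's parent; an edge to a visited non-parent vertex closes a cycle.
Start from CS340:
visit CS340 (parent –)
  visit CS101 (parent CS340)
    CS101–CS340: parent, skip
    visit CS120 (parent CS101)
      CS120–CS101: parent, skip
      visit CS310 (parent CS120)
        CS310–CS120: parent, skip
      visit CS470 (parent CS120)
        CS470–CS120: parent, skip
visit CS210 (parent –)
  visit CS450 (parent CS210)
    CS450–CS210: parent, skip
    visit CS250 (parent CS450)
      CS250–CS450: parent, skip
    visit CS401 (parent CS450)
      visit CS301 (parent CS401)
        visit CS330 (parent CS301)
          CS330–CS301: parent, skip
        CS301–CS401: parent, skip
        CS301–CS450: CS450 visited and ≠ parent → cycle
Cycle: CS450 – CS401 – CS301 – CS450.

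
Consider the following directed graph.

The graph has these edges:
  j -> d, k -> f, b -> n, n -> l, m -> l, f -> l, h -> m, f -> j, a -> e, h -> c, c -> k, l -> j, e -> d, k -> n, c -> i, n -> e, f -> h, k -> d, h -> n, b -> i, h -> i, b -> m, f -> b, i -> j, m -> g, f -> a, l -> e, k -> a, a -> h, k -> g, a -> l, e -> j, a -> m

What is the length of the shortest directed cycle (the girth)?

For each vertex v, BFS finds the shortest path from v back to v.
The shortest such closed walk is k → a → h → c → k, length 4.

4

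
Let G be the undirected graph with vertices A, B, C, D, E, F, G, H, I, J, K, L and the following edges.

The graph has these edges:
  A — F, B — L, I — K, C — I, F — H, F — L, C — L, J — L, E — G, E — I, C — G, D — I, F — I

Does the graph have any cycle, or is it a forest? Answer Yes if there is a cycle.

Yes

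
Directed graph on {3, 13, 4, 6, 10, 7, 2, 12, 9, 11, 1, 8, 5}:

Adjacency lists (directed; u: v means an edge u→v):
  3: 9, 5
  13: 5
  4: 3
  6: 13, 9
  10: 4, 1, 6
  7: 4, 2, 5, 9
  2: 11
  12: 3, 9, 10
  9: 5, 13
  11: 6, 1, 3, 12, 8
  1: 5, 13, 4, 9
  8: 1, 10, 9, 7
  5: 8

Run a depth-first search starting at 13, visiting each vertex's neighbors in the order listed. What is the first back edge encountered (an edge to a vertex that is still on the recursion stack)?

1->5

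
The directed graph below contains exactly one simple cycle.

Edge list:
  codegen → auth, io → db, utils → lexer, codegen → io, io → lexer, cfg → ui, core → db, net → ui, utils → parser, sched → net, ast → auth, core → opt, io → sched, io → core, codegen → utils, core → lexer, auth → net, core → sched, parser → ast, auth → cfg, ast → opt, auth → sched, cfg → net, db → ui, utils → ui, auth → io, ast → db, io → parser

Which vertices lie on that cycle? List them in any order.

io, ast, auth, parser

DFS with gray/black marking from auth:
auth gray
  io gray
    db gray
      ui gray
      ui black
    db black
    sched gray
      net gray
        net→ui: ui black — skip
      net black
    sched black
    core gray
      core→db: db black — skip
      opt gray
      opt black
      lexer gray
      lexer black
      core→sched: sched black — skip
    core black
    parser gray
      ast gray
        ast→opt: opt black — skip
        ast→db: db black — skip
        ast→auth: auth is gray → back edge
Back edge closes the cycle auth → io → parser → ast → auth; its vertices are {io, ast, auth, parser}.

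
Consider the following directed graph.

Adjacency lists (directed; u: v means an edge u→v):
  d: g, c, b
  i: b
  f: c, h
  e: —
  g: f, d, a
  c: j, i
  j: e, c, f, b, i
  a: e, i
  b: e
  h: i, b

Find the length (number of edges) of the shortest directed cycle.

For each vertex v, BFS finds the shortest path from v back to v.
The shortest such closed walk is d → g → d, length 2.

2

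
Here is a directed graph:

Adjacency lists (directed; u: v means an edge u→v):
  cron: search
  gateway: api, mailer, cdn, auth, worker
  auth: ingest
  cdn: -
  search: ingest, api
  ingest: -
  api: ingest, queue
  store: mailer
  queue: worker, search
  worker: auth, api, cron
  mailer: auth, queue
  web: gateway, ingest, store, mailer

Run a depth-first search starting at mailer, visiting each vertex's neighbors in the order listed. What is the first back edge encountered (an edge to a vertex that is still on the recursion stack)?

api->queue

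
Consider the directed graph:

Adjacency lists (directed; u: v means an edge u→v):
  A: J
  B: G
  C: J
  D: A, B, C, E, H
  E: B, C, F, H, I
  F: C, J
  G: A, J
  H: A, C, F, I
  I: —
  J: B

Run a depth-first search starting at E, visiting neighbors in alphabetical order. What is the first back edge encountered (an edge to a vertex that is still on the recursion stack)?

DFS from E (visiting neighbors in alphabetical order); mark gray on enter, black on exit:
E gray
  B gray
    G gray
      A gray
        J gray
          J→B: B is gray → back edge
First back edge: J → B.

J->B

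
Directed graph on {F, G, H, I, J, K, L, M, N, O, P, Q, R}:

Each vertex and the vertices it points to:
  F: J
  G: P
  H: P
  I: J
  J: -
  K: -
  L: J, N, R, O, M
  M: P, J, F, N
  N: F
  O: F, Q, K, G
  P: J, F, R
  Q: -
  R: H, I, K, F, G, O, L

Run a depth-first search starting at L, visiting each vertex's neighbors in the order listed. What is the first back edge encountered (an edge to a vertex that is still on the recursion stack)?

DFS from L (visiting each vertex's neighbors in the order listed); mark gray on enter, black on exit:
L gray
  J gray
  J black
  N gray
    F gray
      F→J: J black — skip
    F black
  N black
  R gray
    H gray
      P gray
        P→J: J black — skip
        P→F: F black — skip
        P→R: R is gray → back edge
First back edge: P → R.

P->R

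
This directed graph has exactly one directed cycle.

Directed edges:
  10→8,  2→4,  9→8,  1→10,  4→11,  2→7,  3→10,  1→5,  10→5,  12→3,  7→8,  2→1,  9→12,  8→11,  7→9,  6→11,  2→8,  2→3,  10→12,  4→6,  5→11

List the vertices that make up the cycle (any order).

DFS with gray/black marking from 10:
10 gray
  5 gray
    11 gray
    11 black
  5 black
  8 gray
    8→11: 11 black — skip
  8 black
  12 gray
    3 gray
      3→10: 10 is gray → back edge
Back edge closes the cycle 10 → 12 → 3 → 10; its vertices are {3, 10, 12}.

3, 10, 12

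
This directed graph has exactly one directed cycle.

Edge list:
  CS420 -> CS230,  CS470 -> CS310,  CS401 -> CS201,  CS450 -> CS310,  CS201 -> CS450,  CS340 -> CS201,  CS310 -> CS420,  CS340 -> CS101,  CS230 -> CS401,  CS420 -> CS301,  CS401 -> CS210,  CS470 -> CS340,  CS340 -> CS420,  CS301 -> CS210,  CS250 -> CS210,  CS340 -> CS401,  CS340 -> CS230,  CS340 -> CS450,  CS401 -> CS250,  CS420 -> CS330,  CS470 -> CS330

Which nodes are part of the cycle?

DFS with gray/black marking from CS230:
CS230 gray
  CS401 gray
    CS201 gray
      CS450 gray
        CS310 gray
          CS420 gray
            CS420→CS230: CS230 is gray → back edge
Back edge closes the cycle CS230 → CS401 → CS201 → CS450 → CS310 → CS420 → CS230; its vertices are {CS201, CS230, CS310, CS401, CS420, CS450}.

CS201, CS230, CS310, CS401, CS420, CS450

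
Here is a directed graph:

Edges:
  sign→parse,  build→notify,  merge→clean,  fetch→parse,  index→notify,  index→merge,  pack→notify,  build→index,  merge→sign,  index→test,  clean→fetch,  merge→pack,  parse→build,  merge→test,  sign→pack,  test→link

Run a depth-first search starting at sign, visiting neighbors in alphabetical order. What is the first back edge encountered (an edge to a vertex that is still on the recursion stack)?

DFS from sign (visiting neighbors in alphabetical order); mark gray on enter, black on exit:
sign gray
  pack gray
    notify gray
    notify black
  pack black
  parse gray
    build gray
      index gray
        merge gray
          clean gray
            fetch gray
              fetch→parse: parse is gray → back edge
First back edge: fetch → parse.

fetch→parse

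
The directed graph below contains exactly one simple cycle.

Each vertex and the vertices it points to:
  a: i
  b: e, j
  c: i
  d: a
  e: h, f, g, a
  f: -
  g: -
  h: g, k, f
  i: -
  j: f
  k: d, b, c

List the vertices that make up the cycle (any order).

DFS with gray/black marking from k:
k gray
  d gray
    a gray
      i gray
      i black
    a black
  d black
  b gray
    e gray
      h gray
        g gray
        g black
        h→k: k is gray → back edge
Back edge closes the cycle k → b → e → h → k; its vertices are {b, e, h, k}.

b, e, h, k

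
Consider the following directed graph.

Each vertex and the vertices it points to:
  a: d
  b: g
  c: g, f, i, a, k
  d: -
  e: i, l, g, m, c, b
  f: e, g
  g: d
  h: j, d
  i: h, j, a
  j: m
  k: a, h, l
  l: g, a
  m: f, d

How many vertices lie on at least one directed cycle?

8

A vertex is on a directed cycle iff it belongs to a strongly connected component of size ≥ 2 (or has a self-loop).
The vertices on cycles are {c, e, f, h, i, j, k, m} — 8 in total.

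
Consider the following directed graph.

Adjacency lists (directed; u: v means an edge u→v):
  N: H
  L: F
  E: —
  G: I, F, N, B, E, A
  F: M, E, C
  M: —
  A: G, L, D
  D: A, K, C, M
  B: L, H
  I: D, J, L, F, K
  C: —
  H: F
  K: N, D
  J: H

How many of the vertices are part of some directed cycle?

A vertex is on a directed cycle iff it belongs to a strongly connected component of size ≥ 2 (or has a self-loop).
The vertices on cycles are {A, D, G, I, K} — 5 in total.

5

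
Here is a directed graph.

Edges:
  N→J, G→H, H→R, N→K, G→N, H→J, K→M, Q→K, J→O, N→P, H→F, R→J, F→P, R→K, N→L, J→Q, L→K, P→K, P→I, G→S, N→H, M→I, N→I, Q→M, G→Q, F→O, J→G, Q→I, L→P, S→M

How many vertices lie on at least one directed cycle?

5

A vertex is on a directed cycle iff it belongs to a strongly connected component of size ≥ 2 (or has a self-loop).
The vertices on cycles are {G, H, J, N, R} — 5 in total.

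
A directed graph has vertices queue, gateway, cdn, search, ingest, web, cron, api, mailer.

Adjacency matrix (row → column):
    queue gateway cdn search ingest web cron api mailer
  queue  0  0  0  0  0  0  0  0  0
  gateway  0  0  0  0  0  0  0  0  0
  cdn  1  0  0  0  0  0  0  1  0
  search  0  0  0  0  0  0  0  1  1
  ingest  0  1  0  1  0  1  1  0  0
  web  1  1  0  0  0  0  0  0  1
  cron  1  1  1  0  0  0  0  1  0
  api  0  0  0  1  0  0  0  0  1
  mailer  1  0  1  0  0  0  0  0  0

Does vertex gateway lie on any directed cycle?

gateway lies on a cycle iff there is a path from gateway back to itself.
Exploring from gateway, it never reaches itself; equivalently, its strongly connected component is a singleton.

No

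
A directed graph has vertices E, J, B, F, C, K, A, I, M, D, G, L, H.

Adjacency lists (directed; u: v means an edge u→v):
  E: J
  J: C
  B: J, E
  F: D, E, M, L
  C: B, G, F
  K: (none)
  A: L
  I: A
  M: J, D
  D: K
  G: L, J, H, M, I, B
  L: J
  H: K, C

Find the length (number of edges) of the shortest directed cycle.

3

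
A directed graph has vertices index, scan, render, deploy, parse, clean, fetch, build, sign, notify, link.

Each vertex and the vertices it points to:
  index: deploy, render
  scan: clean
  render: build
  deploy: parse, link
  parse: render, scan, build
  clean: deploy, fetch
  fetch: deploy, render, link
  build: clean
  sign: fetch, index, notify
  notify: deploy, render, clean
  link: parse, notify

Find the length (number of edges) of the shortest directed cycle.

3

For each vertex v, BFS finds the shortest path from v back to v.
The shortest such closed walk is link → notify → deploy → link, length 3.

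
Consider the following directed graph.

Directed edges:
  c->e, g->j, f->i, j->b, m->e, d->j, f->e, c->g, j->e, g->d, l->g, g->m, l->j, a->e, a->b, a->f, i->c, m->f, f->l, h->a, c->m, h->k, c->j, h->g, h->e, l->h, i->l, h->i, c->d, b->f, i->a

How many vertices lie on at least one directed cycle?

11

A vertex is on a directed cycle iff it belongs to a strongly connected component of size ≥ 2 (or has a self-loop).
The vertices on cycles are {a, b, c, d, f, g, h, i, j, l, m} — 11 in total.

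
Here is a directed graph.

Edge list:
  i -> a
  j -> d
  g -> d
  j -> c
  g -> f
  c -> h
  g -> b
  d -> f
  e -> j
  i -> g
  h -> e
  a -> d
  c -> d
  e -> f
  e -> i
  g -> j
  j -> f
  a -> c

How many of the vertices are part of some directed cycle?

7

A vertex is on a directed cycle iff it belongs to a strongly connected component of size ≥ 2 (or has a self-loop).
The vertices on cycles are {a, c, e, g, h, i, j} — 7 in total.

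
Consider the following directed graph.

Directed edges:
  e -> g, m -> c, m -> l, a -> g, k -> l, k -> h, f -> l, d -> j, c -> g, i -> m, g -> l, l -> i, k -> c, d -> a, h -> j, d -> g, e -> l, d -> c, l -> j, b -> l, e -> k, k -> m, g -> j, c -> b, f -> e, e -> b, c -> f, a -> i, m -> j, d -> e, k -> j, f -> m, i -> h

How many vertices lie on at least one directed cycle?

9

A vertex is on a directed cycle iff it belongs to a strongly connected component of size ≥ 2 (or has a self-loop).
The vertices on cycles are {b, c, e, f, g, i, k, l, m} — 9 in total.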